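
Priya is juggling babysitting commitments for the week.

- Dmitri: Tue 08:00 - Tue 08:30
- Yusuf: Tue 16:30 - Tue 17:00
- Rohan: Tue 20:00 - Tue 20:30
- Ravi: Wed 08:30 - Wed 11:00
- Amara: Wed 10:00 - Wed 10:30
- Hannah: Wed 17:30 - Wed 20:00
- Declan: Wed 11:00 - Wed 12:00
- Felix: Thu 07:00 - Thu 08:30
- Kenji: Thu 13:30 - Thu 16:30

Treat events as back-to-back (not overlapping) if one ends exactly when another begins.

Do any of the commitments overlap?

Yes

Two intervals overlap when each starts before the other ends.
Sorted by start: Dmitri, Yusuf, Rohan, Ravi, Amara, Declan, Hannah, Felix, Kenji.
Yusuf starts after Dmitri ends, so nothing later overlaps Dmitri either.
Rohan starts after Yusuf ends, so nothing later overlaps Yusuf either.
Ravi starts after Rohan ends, so nothing later overlaps Rohan either.
Amara starts before Ravi ends → Ravi and Amara overlap.
That's a conflict, so the schedule is not conflict-free.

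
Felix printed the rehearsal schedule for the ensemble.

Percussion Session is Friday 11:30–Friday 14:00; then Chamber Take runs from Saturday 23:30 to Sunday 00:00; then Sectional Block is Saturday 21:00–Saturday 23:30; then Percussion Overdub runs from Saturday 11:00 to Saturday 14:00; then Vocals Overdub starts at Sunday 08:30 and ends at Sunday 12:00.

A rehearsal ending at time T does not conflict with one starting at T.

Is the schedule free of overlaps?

Yes

Check each pair: they overlap iff neither finishes before the other starts.
Sorted by start: Percussion Session, Percussion Overdub, Sectional Block, Chamber Take, Vocals Overdub.
Percussion Overdub starts after Percussion Session ends; Percussion Session is clear from here.
Sectional Block starts after Percussion Overdub ends; Percussion Overdub is clear from here.
Chamber Take starts exactly when Sectional Block ends (back-to-back, no overlap); Sectional Block is clear from here.
Vocals Overdub starts after Chamber Take ends.
Every pair is clear; the schedule has no overlaps.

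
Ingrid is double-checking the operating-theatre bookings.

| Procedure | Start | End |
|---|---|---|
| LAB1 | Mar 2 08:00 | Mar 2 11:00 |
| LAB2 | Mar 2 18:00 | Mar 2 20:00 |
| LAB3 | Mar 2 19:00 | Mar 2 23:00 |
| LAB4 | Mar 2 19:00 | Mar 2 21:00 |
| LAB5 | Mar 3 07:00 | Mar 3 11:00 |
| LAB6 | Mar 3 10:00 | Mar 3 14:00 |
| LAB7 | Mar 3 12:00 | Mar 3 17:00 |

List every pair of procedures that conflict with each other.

Check each pair: they overlap iff neither finishes before the other starts.
Sorted by start: LAB1, LAB2, LAB3, LAB4, LAB5, LAB6, LAB7.
LAB2 starts after LAB1 ends, so nothing later overlaps LAB1 either.
LAB3 starts before LAB2 ends → LAB2 and LAB3 overlap.
LAB4 starts before LAB2 ends → LAB2 and LAB4 overlap.
LAB5 starts after LAB2 ends, so nothing later overlaps LAB2 either.
LAB4 starts before LAB3 ends → LAB3 and LAB4 overlap.
LAB5 starts after LAB3 ends, so nothing later overlaps LAB3 either.
LAB5 starts after LAB4 ends, so nothing later overlaps LAB4 either.
LAB6 starts before LAB5 ends → LAB5 and LAB6 overlap.
LAB7 starts after LAB5 ends.
LAB7 starts before LAB6 ends → LAB6 and LAB7 overlap.

LAB2 & LAB3, LAB2 & LAB4, LAB3 & LAB4, LAB5 & LAB6, LAB6 & LAB7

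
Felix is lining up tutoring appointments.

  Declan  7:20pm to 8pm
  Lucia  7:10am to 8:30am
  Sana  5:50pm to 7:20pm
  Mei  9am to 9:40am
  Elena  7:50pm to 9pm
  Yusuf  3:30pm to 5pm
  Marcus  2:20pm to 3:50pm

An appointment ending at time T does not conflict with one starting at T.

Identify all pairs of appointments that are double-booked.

Sorted by start: Lucia, Mei, Marcus, Yusuf, Sana, Declan, Elena.
Mei starts after Lucia ends — done with Lucia.
Marcus starts after Mei ends — done with Mei.
Yusuf starts before Marcus ends → Marcus and Yusuf overlap.
Sana starts after Marcus ends — done with Marcus.
Sana starts after Yusuf ends — done with Yusuf.
Declan starts exactly when Sana ends (back-to-back, no overlap) — done with Sana.
Elena starts before Declan ends → Declan and Elena overlap.

Declan & Elena, Marcus & Yusuf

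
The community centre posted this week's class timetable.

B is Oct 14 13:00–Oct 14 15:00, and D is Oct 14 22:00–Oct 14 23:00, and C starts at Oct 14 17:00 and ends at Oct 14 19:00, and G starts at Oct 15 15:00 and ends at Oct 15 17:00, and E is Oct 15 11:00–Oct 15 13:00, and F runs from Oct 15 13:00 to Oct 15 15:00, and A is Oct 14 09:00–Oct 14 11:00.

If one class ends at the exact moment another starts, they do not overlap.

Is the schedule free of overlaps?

Yes

Two intervals overlap when each starts before the other ends.
Sorted by start: A, B, C, D, E, F, G.
B starts after A ends, so nothing later overlaps A either.
C starts after B ends, so nothing later overlaps B either.
D starts after C ends, so nothing later overlaps C either.
E starts after D ends, so nothing later overlaps D either.
F starts exactly when E ends (back-to-back, no overlap), so nothing later overlaps E either.
G starts exactly when F ends (back-to-back, no overlap).
Every pair is clear; the schedule has no overlaps.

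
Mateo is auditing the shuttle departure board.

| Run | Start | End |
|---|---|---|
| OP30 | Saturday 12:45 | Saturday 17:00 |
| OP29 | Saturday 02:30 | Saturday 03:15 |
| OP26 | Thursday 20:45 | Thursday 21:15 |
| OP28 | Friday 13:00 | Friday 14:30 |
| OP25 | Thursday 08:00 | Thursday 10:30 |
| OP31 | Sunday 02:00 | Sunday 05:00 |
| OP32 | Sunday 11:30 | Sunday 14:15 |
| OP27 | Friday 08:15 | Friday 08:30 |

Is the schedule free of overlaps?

Sorted by start: OP25, OP26, OP27, OP28, OP29, OP30, OP31, OP32.
OP26 starts after OP25 ends; OP25 is clear from here.
OP27 starts after OP26 ends; OP26 is clear from here.
OP28 starts after OP27 ends; OP27 is clear from here.
OP29 starts after OP28 ends; OP28 is clear from here.
OP30 starts after OP29 ends; OP29 is clear from here.
OP31 starts after OP30 ends; OP30 is clear from here.
OP32 starts after OP31 ends.
Every pair is clear; the schedule has no overlaps.

Yes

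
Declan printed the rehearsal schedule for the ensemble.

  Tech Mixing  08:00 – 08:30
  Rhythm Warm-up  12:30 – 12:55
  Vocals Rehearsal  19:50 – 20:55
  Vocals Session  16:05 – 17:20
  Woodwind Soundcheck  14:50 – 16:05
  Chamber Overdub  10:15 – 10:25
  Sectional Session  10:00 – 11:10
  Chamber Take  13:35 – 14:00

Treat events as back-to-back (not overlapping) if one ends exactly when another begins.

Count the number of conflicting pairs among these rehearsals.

1

Sorted by start: Tech Mixing, Sectional Session, Chamber Overdub, Rhythm Warm-up, Chamber Take, Woodwind Soundcheck, Vocals Session, Vocals Rehearsal.
Sectional Session starts after Tech Mixing ends, so nothing later overlaps Tech Mixing either.
Chamber Overdub starts before Sectional Session ends → Sectional Session and Chamber Overdub overlap.
Rhythm Warm-up starts after Sectional Session ends, so nothing later overlaps Sectional Session either.
Rhythm Warm-up starts after Chamber Overdub ends, so nothing later overlaps Chamber Overdub either.
Chamber Take starts after Rhythm Warm-up ends, so nothing later overlaps Rhythm Warm-up either.
Woodwind Soundcheck starts after Chamber Take ends, so nothing later overlaps Chamber Take either.
Vocals Session starts exactly when Woodwind Soundcheck ends (back-to-back, no overlap), so nothing later overlaps Woodwind Soundcheck either.
Vocals Rehearsal starts after Vocals Session ends.
Overlapping pairs: Chamber Overdub & Sectional Session — 1 in total.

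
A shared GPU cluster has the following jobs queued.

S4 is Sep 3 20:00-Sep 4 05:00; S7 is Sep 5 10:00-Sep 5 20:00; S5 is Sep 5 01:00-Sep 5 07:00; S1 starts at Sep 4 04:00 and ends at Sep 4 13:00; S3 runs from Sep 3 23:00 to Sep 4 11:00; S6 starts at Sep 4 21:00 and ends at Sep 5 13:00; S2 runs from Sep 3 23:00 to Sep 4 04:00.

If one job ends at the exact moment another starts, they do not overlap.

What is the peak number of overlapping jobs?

3

Sort all start/end points and keep a running count:
Sep 3 20:00 start S4 → 1
Sep 3 23:00 start S2 → 2
Sep 3 23:00 start S3 → 3
Sep 4 04:00 end S2 → 2
Sep 4 04:00 start S1 → 3
Sep 4 05:00 end S4 → 2
Sep 4 11:00 end S3 → 1
Sep 4 13:00 end S1 → 0
Sep 4 21:00 start S6 → 1
Sep 5 01:00 start S5 → 2
Sep 5 07:00 end S5 → 1
Sep 5 10:00 start S7 → 2
Sep 5 13:00 end S6 → 1
Sep 5 20:00 end S7 → 0
Peak is 3, at Sep 3 23:00 (S2, S3, S4).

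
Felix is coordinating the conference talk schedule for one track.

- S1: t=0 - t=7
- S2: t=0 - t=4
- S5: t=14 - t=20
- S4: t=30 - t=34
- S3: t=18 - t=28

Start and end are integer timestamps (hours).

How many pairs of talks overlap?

Sorted by start: S1, S2, S5, S3, S4.
S2 starts before S1 ends → S1 and S2 overlap.
S5 starts after S1 ends — done with S1.
S5 starts after S2 ends — done with S2.
S3 starts before S5 ends → S5 and S3 overlap.
S4 starts after S5 ends.
S4 starts after S3 ends.
Overlapping pairs: S1 & S2, S3 & S5 — 2 in total.

2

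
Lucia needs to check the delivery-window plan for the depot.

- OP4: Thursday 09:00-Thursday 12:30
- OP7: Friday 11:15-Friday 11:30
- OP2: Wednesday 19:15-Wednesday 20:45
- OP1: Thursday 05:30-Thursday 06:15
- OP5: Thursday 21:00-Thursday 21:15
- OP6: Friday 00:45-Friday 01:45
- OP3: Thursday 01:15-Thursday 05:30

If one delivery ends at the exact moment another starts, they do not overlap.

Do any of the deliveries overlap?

Check each pair: they overlap iff neither finishes before the other starts.
Sorted by start: OP2, OP3, OP1, OP4, OP5, OP6, OP7.
OP3 starts after OP2 ends, so nothing later overlaps OP2 either.
OP1 starts exactly when OP3 ends (back-to-back, no overlap), so nothing later overlaps OP3 either.
OP4 starts after OP1 ends, so nothing later overlaps OP1 either.
OP5 starts after OP4 ends, so nothing later overlaps OP4 either.
OP6 starts after OP5 ends, so nothing later overlaps OP5 either.
OP7 starts after OP6 ends.
Every pair is clear; the schedule has no overlaps.

No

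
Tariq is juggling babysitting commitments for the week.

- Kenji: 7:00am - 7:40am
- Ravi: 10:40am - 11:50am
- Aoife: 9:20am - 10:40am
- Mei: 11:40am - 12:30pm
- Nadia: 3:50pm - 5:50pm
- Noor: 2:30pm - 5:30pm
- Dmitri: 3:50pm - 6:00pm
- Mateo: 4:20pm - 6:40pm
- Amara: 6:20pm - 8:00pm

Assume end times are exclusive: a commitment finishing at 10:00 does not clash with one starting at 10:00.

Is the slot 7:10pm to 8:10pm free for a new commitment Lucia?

Kenji: ends 7:40am at or before Lucia starts 7:10pm → clear.
Aoife: ends 10:40am at or before Lucia starts 7:10pm → clear.
Ravi: ends 11:50am at or before Lucia starts 7:10pm → clear.
Mei: ends 12:30pm at or before Lucia starts 7:10pm → clear.
Noor: ends 5:30pm at or before Lucia starts 7:10pm → clear.
Nadia: ends 5:50pm at or before Lucia starts 7:10pm → clear.
Dmitri: ends 6:00pm at or before Lucia starts 7:10pm → clear.
Mateo: ends 6:40pm at or before Lucia starts 7:10pm → clear.
Amara: starts 6:20pm before Lucia ends 8:10pm, and ends 8:00pm after Lucia starts 7:10pm → overlap.
Lucia overlaps Amara.

No — it overlaps Amara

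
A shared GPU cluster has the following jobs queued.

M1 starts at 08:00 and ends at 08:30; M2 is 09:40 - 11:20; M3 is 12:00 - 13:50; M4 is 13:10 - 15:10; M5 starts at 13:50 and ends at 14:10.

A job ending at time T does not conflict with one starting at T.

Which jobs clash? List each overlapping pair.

Sorted by start: M1, M2, M3, M4, M5.
M2 starts after M1 ends; M1 is clear from here.
M3 starts after M2 ends; M2 is clear from here.
M4 starts before M3 ends → M3 and M4 overlap.
M5 starts exactly when M3 ends (back-to-back, no overlap).
M5 starts before M4 ends → M4 and M5 overlap.

M3 & M4, M4 & M5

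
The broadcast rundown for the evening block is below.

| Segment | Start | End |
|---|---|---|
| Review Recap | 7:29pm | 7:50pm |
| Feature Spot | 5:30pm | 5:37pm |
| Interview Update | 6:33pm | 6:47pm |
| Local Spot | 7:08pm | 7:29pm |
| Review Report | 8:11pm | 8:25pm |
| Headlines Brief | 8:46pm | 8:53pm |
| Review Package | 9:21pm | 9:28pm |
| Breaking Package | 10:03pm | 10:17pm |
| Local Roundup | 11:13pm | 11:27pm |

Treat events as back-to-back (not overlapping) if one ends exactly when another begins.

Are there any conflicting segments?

Sorted by start: Feature Spot, Interview Update, Local Spot, Review Recap, Review Report, Headlines Brief, Review Package, Breaking Package, Local Roundup.
Interview Update starts after Feature Spot ends — done with Feature Spot.
Local Spot starts after Interview Update ends — done with Interview Update.
Review Recap starts exactly when Local Spot ends (back-to-back, no overlap) — done with Local Spot.
Review Report starts after Review Recap ends — done with Review Recap.
Headlines Brief starts after Review Report ends — done with Review Report.
Review Package starts after Headlines Brief ends — done with Headlines Brief.
Breaking Package starts after Review Package ends — done with Review Package.
Local Roundup starts after Breaking Package ends.
Every pair is clear; the schedule has no overlaps.

No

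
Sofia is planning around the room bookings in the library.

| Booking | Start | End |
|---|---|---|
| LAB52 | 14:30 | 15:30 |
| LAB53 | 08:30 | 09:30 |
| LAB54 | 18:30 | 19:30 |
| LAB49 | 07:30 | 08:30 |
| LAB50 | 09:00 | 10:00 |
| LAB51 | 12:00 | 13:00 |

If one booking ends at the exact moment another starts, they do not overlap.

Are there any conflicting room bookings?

Yes

Sorted by start: LAB49, LAB53, LAB50, LAB51, LAB52, LAB54.
LAB53 starts exactly when LAB49 ends (back-to-back, no overlap), so LAB49 has no further overlaps.
LAB50 starts before LAB53 ends → LAB53 and LAB50 overlap.
That's a conflict, so the schedule is not conflict-free.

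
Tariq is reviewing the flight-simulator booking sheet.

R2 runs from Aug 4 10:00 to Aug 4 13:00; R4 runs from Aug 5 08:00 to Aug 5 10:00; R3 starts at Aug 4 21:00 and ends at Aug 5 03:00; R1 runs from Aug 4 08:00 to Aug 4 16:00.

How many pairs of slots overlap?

Sorted by start: R1, R2, R3, R4.
R2 starts before R1 ends → R1 and R2 overlap.
R3 starts after R1 ends; R1 is clear from here.
R3 starts after R2 ends; R2 is clear from here.
R4 starts after R3 ends.
Overlapping pairs: R1 & R2 — 1 in total.

1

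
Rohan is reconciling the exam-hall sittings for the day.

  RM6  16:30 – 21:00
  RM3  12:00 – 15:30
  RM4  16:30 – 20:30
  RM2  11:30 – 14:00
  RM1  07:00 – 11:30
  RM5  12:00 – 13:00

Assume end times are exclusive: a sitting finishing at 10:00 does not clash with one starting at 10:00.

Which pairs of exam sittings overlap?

RM2 & RM3, RM2 & RM5, RM3 & RM5, RM4 & RM6

Sorted by start: RM1, RM2, RM3, RM5, RM4, RM6.
RM2 starts exactly when RM1 ends (back-to-back, no overlap), so nothing later overlaps RM1 either.
RM3 starts before RM2 ends → RM2 and RM3 overlap.
RM5 starts before RM2 ends → RM2 and RM5 overlap.
RM4 starts after RM2 ends, so nothing later overlaps RM2 either.
RM5 starts before RM3 ends → RM3 and RM5 overlap.
RM4 starts after RM3 ends, so nothing later overlaps RM3 either.
RM4 starts after RM5 ends, so nothing later overlaps RM5 either.
RM6 starts before RM4 ends → RM4 and RM6 overlap.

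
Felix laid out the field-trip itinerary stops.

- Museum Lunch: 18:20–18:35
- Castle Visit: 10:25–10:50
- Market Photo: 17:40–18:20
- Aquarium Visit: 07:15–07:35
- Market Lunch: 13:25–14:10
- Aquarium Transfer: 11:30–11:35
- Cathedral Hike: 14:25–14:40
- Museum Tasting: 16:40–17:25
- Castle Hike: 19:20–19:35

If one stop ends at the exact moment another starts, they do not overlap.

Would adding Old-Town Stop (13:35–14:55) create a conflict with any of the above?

Aquarium Visit: ends 07:35 at or before Old-Town Stop starts 13:35 → clear.
Castle Visit: ends 10:50 at or before Old-Town Stop starts 13:35 → clear.
Aquarium Transfer: ends 11:35 at or before Old-Town Stop starts 13:35 → clear.
Market Lunch: starts 13:25 before Old-Town Stop ends 14:55, and ends 14:10 after Old-Town Stop starts 13:35 → overlap.
Cathedral Hike: starts 14:25 before Old-Town Stop ends 14:55, and ends 14:40 after Old-Town Stop starts 13:35 → overlap.
Museum Tasting: starts 16:40 at or after Old-Town Stop ends 14:55 → clear.
Market Photo: starts 17:40 at or after Old-Town Stop ends 14:55 → clear.
Museum Lunch: starts 18:20 at or after Old-Town Stop ends 14:55 → clear.
Castle Hike: starts 19:20 at or after Old-Town Stop ends 14:55 → clear.
Old-Town Stop overlaps Market Lunch, Cathedral Hike.

Yes — it overlaps Cathedral Hike, Market Lunch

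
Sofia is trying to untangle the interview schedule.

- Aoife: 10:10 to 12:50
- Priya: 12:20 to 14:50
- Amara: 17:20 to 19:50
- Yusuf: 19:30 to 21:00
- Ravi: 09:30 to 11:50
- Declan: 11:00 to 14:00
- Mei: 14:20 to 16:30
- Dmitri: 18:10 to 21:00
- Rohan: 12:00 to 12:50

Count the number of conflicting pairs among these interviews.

Two intervals overlap when each starts before the other ends.
Sorted by start: Ravi, Aoife, Declan, Rohan, Priya, Mei, Amara, Dmitri, Yusuf.
Aoife starts before Ravi ends → Ravi and Aoife overlap.
Declan starts before Ravi ends → Ravi and Declan overlap.
Rohan starts after Ravi ends, so nothing later overlaps Ravi either.
Declan starts before Aoife ends → Aoife and Declan overlap.
Rohan starts before Aoife ends → Aoife and Rohan overlap.
Priya starts before Aoife ends → Aoife and Priya overlap.
Mei starts after Aoife ends, so nothing later overlaps Aoife either.
Rohan starts before Declan ends → Declan and Rohan overlap.
Priya starts before Declan ends → Declan and Priya overlap.
Mei starts after Declan ends, so nothing later overlaps Declan either.
Priya starts before Rohan ends → Rohan and Priya overlap.
Mei starts after Rohan ends, so nothing later overlaps Rohan either.
Mei starts before Priya ends → Priya and Mei overlap.
Amara starts after Priya ends, so nothing later overlaps Priya either.
Amara starts after Mei ends, so nothing later overlaps Mei either.
Dmitri starts before Amara ends → Amara and Dmitri overlap.
Yusuf starts before Amara ends → Amara and Yusuf overlap.
Yusuf starts before Dmitri ends → Dmitri and Yusuf overlap.
Overlapping pairs: Amara & Dmitri, Amara & Yusuf, Aoife & Declan, Aoife & Priya, Aoife & Ravi, Aoife & Rohan, Declan & Priya, Declan & Ravi, Declan & Rohan, Dmitri & Yusuf, Mei & Priya, Priya & Rohan — 12 in total.

12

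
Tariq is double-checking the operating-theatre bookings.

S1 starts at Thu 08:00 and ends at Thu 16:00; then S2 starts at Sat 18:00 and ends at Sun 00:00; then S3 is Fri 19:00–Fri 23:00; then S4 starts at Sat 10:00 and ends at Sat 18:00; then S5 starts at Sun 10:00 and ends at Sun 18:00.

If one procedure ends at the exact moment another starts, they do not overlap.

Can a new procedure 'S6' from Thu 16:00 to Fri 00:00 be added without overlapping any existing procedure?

Yes — the slot is free

S1: ends Thu 16:00 at or before S6 starts Thu 16:00 → clear.
S3: starts Fri 19:00 at or after S6 ends Fri 00:00 → clear.
S4: starts Sat 10:00 at or after S6 ends Fri 00:00 → clear.
S2: starts Sat 18:00 at or after S6 ends Fri 00:00 → clear.
S5: starts Sun 10:00 at or after S6 ends Fri 00:00 → clear.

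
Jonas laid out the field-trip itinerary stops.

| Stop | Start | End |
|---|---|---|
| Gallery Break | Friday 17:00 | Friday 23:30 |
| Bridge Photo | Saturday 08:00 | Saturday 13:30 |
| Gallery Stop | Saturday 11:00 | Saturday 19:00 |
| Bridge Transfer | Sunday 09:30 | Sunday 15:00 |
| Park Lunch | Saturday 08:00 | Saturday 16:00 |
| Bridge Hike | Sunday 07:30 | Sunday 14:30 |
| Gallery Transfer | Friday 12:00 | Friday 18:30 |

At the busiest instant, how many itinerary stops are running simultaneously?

Walk through starts and ends in time order (an end at T is processed before a start at T):
Friday 12:00 start Gallery Transfer → 1
Friday 17:00 start Gallery Break → 2
Friday 18:30 end Gallery Transfer → 1
Friday 23:30 end Gallery Break → 0
Saturday 08:00 start Bridge Photo → 1
Saturday 08:00 start Park Lunch → 2
Saturday 11:00 start Gallery Stop → 3
Saturday 13:30 end Bridge Photo → 2
Saturday 16:00 end Park Lunch → 1
Saturday 19:00 end Gallery Stop → 0
Sunday 07:30 start Bridge Hike → 1
Sunday 09:30 start Bridge Transfer → 2
Sunday 14:30 end Bridge Hike → 1
Sunday 15:00 end Bridge Transfer → 0
Peak is 3, at Saturday 11:00 (Bridge Photo, Gallery Stop, Park Lunch).

3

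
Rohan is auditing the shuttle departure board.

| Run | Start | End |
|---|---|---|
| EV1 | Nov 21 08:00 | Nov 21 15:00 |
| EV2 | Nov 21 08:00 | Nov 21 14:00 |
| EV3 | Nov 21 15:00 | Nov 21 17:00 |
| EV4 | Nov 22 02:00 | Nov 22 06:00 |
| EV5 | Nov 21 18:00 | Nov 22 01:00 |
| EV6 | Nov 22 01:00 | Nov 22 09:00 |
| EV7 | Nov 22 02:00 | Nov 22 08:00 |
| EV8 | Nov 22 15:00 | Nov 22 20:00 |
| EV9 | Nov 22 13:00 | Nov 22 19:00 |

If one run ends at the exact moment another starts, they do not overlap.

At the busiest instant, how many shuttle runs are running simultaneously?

Sweep the timeline, counting +1 at each start and −1 at each end (ends before starts at a tie):
Nov 21 08:00 start EV1 → 1
Nov 21 08:00 start EV2 → 2
Nov 21 14:00 end EV2 → 1
Nov 21 15:00 end EV1 → 0
Nov 21 15:00 start EV3 → 1
Nov 21 17:00 end EV3 → 0
Nov 21 18:00 start EV5 → 1
Nov 22 01:00 end EV5 → 0
Nov 22 01:00 start EV6 → 1
Nov 22 02:00 start EV4 → 2
Nov 22 02:00 start EV7 → 3
Nov 22 06:00 end EV4 → 2
Nov 22 08:00 end EV7 → 1
Nov 22 09:00 end EV6 → 0
Nov 22 13:00 start EV9 → 1
Nov 22 15:00 start EV8 → 2
Nov 22 19:00 end EV9 → 1
Nov 22 20:00 end EV8 → 0
Peak is 3, at Nov 22 02:00 (EV4, EV6, EV7).

3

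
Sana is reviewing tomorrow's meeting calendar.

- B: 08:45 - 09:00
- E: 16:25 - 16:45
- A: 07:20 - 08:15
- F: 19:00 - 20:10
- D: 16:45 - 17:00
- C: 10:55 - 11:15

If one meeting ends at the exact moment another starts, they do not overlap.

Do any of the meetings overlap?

Sorted by start: A, B, C, E, D, F.
B starts after A ends, so nothing later overlaps A either.
C starts after B ends, so nothing later overlaps B either.
E starts after C ends, so nothing later overlaps C either.
D starts exactly when E ends (back-to-back, no overlap), so nothing later overlaps E either.
F starts after D ends.
Every pair is clear; the schedule has no overlaps.

No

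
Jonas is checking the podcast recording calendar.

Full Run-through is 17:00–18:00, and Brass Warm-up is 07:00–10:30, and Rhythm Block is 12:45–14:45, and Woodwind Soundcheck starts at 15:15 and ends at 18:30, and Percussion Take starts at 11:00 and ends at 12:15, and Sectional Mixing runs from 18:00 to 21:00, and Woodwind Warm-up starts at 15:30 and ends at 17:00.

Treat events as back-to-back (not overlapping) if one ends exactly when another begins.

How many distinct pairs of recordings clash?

3

Two intervals overlap when each starts before the other ends.
Sorted by start: Brass Warm-up, Percussion Take, Rhythm Block, Woodwind Soundcheck, Woodwind Warm-up, Full Run-through, Sectional Mixing.
Percussion Take starts after Brass Warm-up ends; Brass Warm-up is clear from here.
Rhythm Block starts after Percussion Take ends; Percussion Take is clear from here.
Woodwind Soundcheck starts after Rhythm Block ends; Rhythm Block is clear from here.
Woodwind Warm-up starts before Woodwind Soundcheck ends → Woodwind Soundcheck and Woodwind Warm-up overlap.
Full Run-through starts before Woodwind Soundcheck ends → Woodwind Soundcheck and Full Run-through overlap.
Sectional Mixing starts before Woodwind Soundcheck ends → Woodwind Soundcheck and Sectional Mixing overlap.
Full Run-through starts exactly when Woodwind Warm-up ends (back-to-back, no overlap); Woodwind Warm-up is clear from here.
Sectional Mixing starts exactly when Full Run-through ends (back-to-back, no overlap).
Overlapping pairs: Full Run-through & Woodwind Soundcheck, Sectional Mixing & Woodwind Soundcheck, Woodwind Soundcheck & Woodwind Warm-up — 3 in total.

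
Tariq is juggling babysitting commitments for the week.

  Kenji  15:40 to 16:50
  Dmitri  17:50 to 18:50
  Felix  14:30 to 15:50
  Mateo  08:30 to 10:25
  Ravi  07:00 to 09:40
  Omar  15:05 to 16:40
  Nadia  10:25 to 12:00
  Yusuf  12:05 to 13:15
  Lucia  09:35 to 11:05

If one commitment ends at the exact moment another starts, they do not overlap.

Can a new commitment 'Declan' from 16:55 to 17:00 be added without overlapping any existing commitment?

Ravi: ends 09:40 at or before Declan starts 16:55 → clear.
Mateo: ends 10:25 at or before Declan starts 16:55 → clear.
Lucia: ends 11:05 at or before Declan starts 16:55 → clear.
Nadia: ends 12:00 at or before Declan starts 16:55 → clear.
Yusuf: ends 13:15 at or before Declan starts 16:55 → clear.
Felix: ends 15:50 at or before Declan starts 16:55 → clear.
Omar: ends 16:40 at or before Declan starts 16:55 → clear.
Kenji: ends 16:50 at or before Declan starts 16:55 → clear.
Dmitri: starts 17:50 at or after Declan ends 17:00 → clear.

Yes — the slot is free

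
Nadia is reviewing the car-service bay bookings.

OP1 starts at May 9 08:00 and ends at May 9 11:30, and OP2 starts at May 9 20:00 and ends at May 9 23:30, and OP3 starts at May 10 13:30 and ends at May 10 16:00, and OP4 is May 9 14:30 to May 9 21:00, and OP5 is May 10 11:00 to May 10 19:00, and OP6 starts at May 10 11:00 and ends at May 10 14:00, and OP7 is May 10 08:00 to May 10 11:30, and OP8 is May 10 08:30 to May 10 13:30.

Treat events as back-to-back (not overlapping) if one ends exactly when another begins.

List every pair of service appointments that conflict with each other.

OP2 & OP4, OP3 & OP5, OP3 & OP6, OP5 & OP6, OP5 & OP7, OP5 & OP8, OP6 & OP7, OP6 & OP8, OP7 & OP8

Two intervals overlap when each starts before the other ends.
Sorted by start: OP1, OP4, OP2, OP7, OP8, OP5, OP6, OP3.
OP4 starts after OP1 ends, so nothing later overlaps OP1 either.
OP2 starts before OP4 ends → OP4 and OP2 overlap.
OP7 starts after OP4 ends, so nothing later overlaps OP4 either.
OP7 starts after OP2 ends, so nothing later overlaps OP2 either.
OP8 starts before OP7 ends → OP7 and OP8 overlap.
OP5 starts before OP7 ends → OP7 and OP5 overlap.
OP6 starts before OP7 ends → OP7 and OP6 overlap.
OP3 starts after OP7 ends.
OP5 starts before OP8 ends → OP8 and OP5 overlap.
OP6 starts before OP8 ends → OP8 and OP6 overlap.
OP3 starts exactly when OP8 ends (back-to-back, no overlap).
OP6 starts before OP5 ends → OP5 and OP6 overlap.
OP3 starts before OP5 ends → OP5 and OP3 overlap.
OP3 starts before OP6 ends → OP6 and OP3 overlap.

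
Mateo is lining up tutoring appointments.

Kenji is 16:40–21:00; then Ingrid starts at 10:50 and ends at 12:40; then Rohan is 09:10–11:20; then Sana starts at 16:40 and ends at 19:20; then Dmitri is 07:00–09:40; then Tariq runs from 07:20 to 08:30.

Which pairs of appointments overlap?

Dmitri & Rohan, Dmitri & Tariq, Ingrid & Rohan, Kenji & Sana

Check each pair: they overlap iff neither finishes before the other starts.
Sorted by start: Dmitri, Tariq, Rohan, Ingrid, Kenji, Sana.
Tariq starts before Dmitri ends → Dmitri and Tariq overlap.
Rohan starts before Dmitri ends → Dmitri and Rohan overlap.
Ingrid starts after Dmitri ends, so Dmitri has no further overlaps.
Rohan starts after Tariq ends, so Tariq has no further overlaps.
Ingrid starts before Rohan ends → Rohan and Ingrid overlap.
Kenji starts after Rohan ends, so Rohan has no further overlaps.
Kenji starts after Ingrid ends, so Ingrid has no further overlaps.
Sana starts before Kenji ends → Kenji and Sana overlap.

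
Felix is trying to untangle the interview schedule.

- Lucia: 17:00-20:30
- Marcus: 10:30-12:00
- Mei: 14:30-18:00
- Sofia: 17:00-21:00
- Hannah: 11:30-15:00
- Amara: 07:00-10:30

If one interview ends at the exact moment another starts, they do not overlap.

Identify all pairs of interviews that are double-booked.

Check each pair: they overlap iff neither finishes before the other starts.
Sorted by start: Amara, Marcus, Hannah, Mei, Sofia, Lucia.
Marcus starts exactly when Amara ends (back-to-back, no overlap); Amara is clear from here.
Hannah starts before Marcus ends → Marcus and Hannah overlap.
Mei starts after Marcus ends; Marcus is clear from here.
Mei starts before Hannah ends → Hannah and Mei overlap.
Sofia starts after Hannah ends; Hannah is clear from here.
Sofia starts before Mei ends → Mei and Sofia overlap.
Lucia starts before Mei ends → Mei and Lucia overlap.
Lucia starts before Sofia ends → Sofia and Lucia overlap.

Hannah & Marcus, Hannah & Mei, Lucia & Mei, Lucia & Sofia, Mei & Sofia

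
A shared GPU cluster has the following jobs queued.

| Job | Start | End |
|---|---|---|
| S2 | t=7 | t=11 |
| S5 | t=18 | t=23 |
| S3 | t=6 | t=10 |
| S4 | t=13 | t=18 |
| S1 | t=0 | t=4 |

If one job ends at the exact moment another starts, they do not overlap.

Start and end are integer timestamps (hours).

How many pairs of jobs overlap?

1

Two intervals overlap when each starts before the other ends.
Sorted by start: S1, S3, S2, S4, S5.
S3 starts after S1 ends, so nothing later overlaps S1 either.
S2 starts before S3 ends → S3 and S2 overlap.
S4 starts after S3 ends, so nothing later overlaps S3 either.
S4 starts after S2 ends, so nothing later overlaps S2 either.
S5 starts exactly when S4 ends (back-to-back, no overlap).
Overlapping pairs: S2 & S3 — 1 in total.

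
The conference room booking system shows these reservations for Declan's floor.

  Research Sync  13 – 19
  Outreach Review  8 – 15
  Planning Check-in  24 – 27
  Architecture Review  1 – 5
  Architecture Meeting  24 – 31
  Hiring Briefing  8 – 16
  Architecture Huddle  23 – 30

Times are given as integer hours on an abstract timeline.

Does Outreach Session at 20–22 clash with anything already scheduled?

Architecture Review: ends 5 at or before Outreach Session starts 20 → clear.
Outreach Review: ends 15 at or before Outreach Session starts 20 → clear.
Hiring Briefing: ends 16 at or before Outreach Session starts 20 → clear.
Research Sync: ends 19 at or before Outreach Session starts 20 → clear.
Architecture Huddle: starts 23 at or after Outreach Session ends 22 → clear.
Planning Check-in: starts 24 at or after Outreach Session ends 22 → clear.
Architecture Meeting: starts 24 at or after Outreach Session ends 22 → clear.

No — it doesn't clash with anything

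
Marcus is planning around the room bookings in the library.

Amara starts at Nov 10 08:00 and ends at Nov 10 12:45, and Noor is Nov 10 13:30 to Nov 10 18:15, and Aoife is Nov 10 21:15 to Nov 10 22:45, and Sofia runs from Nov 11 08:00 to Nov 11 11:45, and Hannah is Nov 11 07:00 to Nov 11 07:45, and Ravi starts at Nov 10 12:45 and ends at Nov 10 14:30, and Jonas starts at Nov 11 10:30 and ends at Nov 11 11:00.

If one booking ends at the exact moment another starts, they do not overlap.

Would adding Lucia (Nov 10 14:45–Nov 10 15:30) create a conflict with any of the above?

Amara: ends Nov 10 12:45 at or before Lucia starts Nov 10 14:45 → clear.
Ravi: ends Nov 10 14:30 at or before Lucia starts Nov 10 14:45 → clear.
Noor: starts Nov 10 13:30 before Lucia ends Nov 10 15:30, and ends Nov 10 18:15 after Lucia starts Nov 10 14:45 → overlap.
Aoife: starts Nov 10 21:15 at or after Lucia ends Nov 10 15:30 → clear.
Hannah: starts Nov 11 07:00 at or after Lucia ends Nov 10 15:30 → clear.
Sofia: starts Nov 11 08:00 at or after Lucia ends Nov 10 15:30 → clear.
Jonas: starts Nov 11 10:30 at or after Lucia ends Nov 10 15:30 → clear.
Lucia overlaps Noor.

Yes — it overlaps Noor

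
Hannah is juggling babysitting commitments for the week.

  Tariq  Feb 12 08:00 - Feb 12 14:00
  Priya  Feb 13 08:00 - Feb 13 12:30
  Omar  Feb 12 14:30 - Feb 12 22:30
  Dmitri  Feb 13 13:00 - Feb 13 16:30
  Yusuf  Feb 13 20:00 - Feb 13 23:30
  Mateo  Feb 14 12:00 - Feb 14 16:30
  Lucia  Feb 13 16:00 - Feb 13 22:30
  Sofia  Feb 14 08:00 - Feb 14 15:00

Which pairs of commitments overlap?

Sorted by start: Tariq, Omar, Priya, Dmitri, Lucia, Yusuf, Sofia, Mateo.
Omar starts after Tariq ends — done with Tariq.
Priya starts after Omar ends — done with Omar.
Dmitri starts after Priya ends — done with Priya.
Lucia starts before Dmitri ends → Dmitri and Lucia overlap.
Yusuf starts after Dmitri ends — done with Dmitri.
Yusuf starts before Lucia ends → Lucia and Yusuf overlap.
Sofia starts after Lucia ends — done with Lucia.
Sofia starts after Yusuf ends — done with Yusuf.
Mateo starts before Sofia ends → Sofia and Mateo overlap.

Dmitri & Lucia, Lucia & Yusuf, Mateo & Sofia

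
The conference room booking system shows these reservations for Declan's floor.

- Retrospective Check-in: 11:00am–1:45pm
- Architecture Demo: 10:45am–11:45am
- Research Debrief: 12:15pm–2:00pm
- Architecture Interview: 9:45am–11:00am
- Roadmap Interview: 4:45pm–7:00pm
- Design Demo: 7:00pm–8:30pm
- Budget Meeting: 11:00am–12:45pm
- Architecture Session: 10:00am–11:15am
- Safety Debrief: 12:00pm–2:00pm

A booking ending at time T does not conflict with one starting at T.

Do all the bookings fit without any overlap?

Sorted by start: Architecture Interview, Architecture Session, Architecture Demo, Budget Meeting, Retrospective Check-in, Safety Debrief, Research Debrief, Roadmap Interview, Design Demo.
Architecture Session starts before Architecture Interview ends → Architecture Interview and Architecture Session overlap.
That's a conflict, so the schedule is not conflict-free.

No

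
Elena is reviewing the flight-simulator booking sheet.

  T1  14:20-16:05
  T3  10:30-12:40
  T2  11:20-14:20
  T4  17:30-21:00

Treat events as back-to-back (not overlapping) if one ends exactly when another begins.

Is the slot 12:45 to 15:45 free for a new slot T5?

No — it overlaps T1, T2

T3: ends 12:40 at or before T5 starts 12:45 → clear.
T2: starts 11:20 before T5 ends 15:45, and ends 14:20 after T5 starts 12:45 → overlap.
T1: starts 14:20 before T5 ends 15:45, and ends 16:05 after T5 starts 12:45 → overlap.
T4: starts 17:30 at or after T5 ends 15:45 → clear.
T5 overlaps T1, T2.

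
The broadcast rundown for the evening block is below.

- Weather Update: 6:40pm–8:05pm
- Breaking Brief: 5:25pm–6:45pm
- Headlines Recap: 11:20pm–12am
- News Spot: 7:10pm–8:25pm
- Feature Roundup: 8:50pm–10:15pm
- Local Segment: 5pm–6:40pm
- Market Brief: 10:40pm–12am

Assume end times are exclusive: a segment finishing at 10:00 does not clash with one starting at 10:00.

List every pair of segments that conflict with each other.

Sorted by start: Local Segment, Breaking Brief, Weather Update, News Spot, Feature Roundup, Market Brief, Headlines Recap.
Breaking Brief starts before Local Segment ends → Local Segment and Breaking Brief overlap.
Weather Update starts exactly when Local Segment ends (back-to-back, no overlap), so nothing later overlaps Local Segment either.
Weather Update starts before Breaking Brief ends → Breaking Brief and Weather Update overlap.
News Spot starts after Breaking Brief ends, so nothing later overlaps Breaking Brief either.
News Spot starts before Weather Update ends → Weather Update and News Spot overlap.
Feature Roundup starts after Weather Update ends, so nothing later overlaps Weather Update either.
Feature Roundup starts after News Spot ends, so nothing later overlaps News Spot either.
Market Brief starts after Feature Roundup ends, so nothing later overlaps Feature Roundup either.
Headlines Recap starts before Market Brief ends → Market Brief and Headlines Recap overlap.

Breaking Brief & Local Segment, Breaking Brief & Weather Update, Headlines Recap & Market Brief, News Spot & Weather Update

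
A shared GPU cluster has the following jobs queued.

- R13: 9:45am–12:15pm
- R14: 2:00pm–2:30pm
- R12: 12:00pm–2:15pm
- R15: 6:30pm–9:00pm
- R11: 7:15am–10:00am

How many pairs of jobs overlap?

Sorted by start: R11, R13, R12, R14, R15.
R13 starts before R11 ends → R11 and R13 overlap.
R12 starts after R11 ends; R11 is clear from here.
R12 starts before R13 ends → R13 and R12 overlap.
R14 starts after R13 ends; R13 is clear from here.
R14 starts before R12 ends → R12 and R14 overlap.
R15 starts after R12 ends.
R15 starts after R14 ends.
Overlapping pairs: R11 & R13, R12 & R13, R12 & R14 — 3 in total.

3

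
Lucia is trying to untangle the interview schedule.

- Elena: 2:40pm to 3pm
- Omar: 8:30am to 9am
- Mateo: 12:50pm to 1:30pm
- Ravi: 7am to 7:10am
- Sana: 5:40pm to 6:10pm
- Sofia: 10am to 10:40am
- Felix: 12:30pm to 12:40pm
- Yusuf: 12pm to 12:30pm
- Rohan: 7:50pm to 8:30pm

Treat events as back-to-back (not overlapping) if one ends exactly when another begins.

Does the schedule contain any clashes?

Sorted by start: Ravi, Omar, Sofia, Yusuf, Felix, Mateo, Elena, Sana, Rohan.
Omar starts after Ravi ends, so nothing later overlaps Ravi either.
Sofia starts after Omar ends, so nothing later overlaps Omar either.
Yusuf starts after Sofia ends, so nothing later overlaps Sofia either.
Felix starts exactly when Yusuf ends (back-to-back, no overlap), so nothing later overlaps Yusuf either.
Mateo starts after Felix ends, so nothing later overlaps Felix either.
Elena starts after Mateo ends, so nothing later overlaps Mateo either.
Sana starts after Elena ends, so nothing later overlaps Elena either.
Rohan starts after Sana ends.
Every pair is clear; the schedule has no overlaps.

No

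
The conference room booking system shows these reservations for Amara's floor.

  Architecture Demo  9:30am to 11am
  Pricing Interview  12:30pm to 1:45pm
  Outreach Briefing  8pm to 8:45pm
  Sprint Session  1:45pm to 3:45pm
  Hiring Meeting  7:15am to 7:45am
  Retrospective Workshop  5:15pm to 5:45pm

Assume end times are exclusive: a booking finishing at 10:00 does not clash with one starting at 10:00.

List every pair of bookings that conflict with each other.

Two intervals overlap when each starts before the other ends.
Sorted by start: Hiring Meeting, Architecture Demo, Pricing Interview, Sprint Session, Retrospective Workshop, Outreach Briefing.
Architecture Demo starts after Hiring Meeting ends — done with Hiring Meeting.
Pricing Interview starts after Architecture Demo ends — done with Architecture Demo.
Sprint Session starts exactly when Pricing Interview ends (back-to-back, no overlap) — done with Pricing Interview.
Retrospective Workshop starts after Sprint Session ends — done with Sprint Session.
Outreach Briefing starts after Retrospective Workshop ends.

no overlapping pairs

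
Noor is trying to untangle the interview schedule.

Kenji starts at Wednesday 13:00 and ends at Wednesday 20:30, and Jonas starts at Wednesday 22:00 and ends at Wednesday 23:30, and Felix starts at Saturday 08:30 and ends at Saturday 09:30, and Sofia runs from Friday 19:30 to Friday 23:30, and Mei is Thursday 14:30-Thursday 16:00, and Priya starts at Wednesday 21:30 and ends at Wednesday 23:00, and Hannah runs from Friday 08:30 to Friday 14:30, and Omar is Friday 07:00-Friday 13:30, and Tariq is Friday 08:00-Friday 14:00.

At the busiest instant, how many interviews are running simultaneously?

3

Sweep the timeline, counting +1 at each start and −1 at each end (ends before starts at a tie):
Wednesday 13:00 start Kenji → 1
Wednesday 20:30 end Kenji → 0
Wednesday 21:30 start Priya → 1
Wednesday 22:00 start Jonas → 2
Wednesday 23:00 end Priya → 1
Wednesday 23:30 end Jonas → 0
Thursday 14:30 start Mei → 1
Thursday 16:00 end Mei → 0
Friday 07:00 start Omar → 1
Friday 08:00 start Tariq → 2
Friday 08:30 start Hannah → 3
Friday 13:30 end Omar → 2
Friday 14:00 end Tariq → 1
Friday 14:30 end Hannah → 0
Friday 19:30 start Sofia → 1
Friday 23:30 end Sofia → 0
Saturday 08:30 start Felix → 1
Saturday 09:30 end Felix → 0
Peak is 3, at Friday 08:30 (Hannah, Omar, Tariq).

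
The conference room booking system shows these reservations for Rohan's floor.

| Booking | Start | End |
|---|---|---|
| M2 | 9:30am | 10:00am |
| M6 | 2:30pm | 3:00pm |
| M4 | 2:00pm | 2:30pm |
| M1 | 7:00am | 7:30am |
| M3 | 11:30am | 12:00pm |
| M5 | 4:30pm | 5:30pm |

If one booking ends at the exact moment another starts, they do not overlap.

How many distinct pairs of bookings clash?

0

Sorted by start: M1, M2, M3, M4, M6, M5.
M2 starts after M1 ends, so M1 has no further overlaps.
M3 starts after M2 ends, so M2 has no further overlaps.
M4 starts after M3 ends, so M3 has no further overlaps.
M6 starts exactly when M4 ends (back-to-back, no overlap), so M4 has no further overlaps.
M5 starts after M6 ends.
No pair overlaps.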